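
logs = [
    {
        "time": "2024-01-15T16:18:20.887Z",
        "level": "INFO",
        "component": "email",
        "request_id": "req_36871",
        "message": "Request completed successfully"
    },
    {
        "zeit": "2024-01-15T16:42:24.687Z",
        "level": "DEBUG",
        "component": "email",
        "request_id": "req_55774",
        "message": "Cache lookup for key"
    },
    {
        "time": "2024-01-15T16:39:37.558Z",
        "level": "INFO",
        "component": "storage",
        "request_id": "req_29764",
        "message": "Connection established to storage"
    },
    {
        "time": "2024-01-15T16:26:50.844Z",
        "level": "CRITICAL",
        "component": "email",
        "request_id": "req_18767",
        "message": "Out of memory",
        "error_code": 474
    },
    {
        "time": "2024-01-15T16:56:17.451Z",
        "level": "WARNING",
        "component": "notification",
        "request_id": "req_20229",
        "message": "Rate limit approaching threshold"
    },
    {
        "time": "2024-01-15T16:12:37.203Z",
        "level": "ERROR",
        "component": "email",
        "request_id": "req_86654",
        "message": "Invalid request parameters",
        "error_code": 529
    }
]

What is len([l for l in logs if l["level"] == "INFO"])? 2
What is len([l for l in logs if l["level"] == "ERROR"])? 1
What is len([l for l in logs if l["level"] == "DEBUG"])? 1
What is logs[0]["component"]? "email"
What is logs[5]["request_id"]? "req_86654"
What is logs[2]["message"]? "Connection established to storage"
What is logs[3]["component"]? "email"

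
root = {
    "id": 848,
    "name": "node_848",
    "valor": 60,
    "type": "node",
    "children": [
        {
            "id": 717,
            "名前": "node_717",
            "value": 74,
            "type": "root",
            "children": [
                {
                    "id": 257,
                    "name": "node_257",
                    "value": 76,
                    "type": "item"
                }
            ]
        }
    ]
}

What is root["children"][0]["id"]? 717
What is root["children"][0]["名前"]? "node_717"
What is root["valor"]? 60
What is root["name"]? "node_848"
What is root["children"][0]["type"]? "root"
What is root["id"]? 848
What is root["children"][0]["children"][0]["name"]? "node_257"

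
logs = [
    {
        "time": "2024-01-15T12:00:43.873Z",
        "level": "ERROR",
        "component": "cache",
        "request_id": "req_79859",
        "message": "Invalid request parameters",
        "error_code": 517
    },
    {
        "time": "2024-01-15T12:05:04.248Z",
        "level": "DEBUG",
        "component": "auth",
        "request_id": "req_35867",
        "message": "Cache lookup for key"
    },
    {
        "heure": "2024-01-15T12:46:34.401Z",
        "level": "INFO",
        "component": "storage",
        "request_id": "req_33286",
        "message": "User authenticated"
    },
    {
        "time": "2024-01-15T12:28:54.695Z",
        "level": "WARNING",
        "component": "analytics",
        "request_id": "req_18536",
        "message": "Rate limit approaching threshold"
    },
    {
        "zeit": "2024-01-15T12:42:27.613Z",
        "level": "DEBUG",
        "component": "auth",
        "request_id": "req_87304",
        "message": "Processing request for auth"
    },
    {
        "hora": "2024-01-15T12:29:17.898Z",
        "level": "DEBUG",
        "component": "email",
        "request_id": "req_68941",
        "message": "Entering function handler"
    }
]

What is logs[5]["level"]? "DEBUG"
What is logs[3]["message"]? "Rate limit approaching threshold"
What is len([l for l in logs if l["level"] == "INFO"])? 1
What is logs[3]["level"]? "WARNING"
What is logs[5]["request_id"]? "req_68941"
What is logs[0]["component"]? "cache"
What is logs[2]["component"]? "storage"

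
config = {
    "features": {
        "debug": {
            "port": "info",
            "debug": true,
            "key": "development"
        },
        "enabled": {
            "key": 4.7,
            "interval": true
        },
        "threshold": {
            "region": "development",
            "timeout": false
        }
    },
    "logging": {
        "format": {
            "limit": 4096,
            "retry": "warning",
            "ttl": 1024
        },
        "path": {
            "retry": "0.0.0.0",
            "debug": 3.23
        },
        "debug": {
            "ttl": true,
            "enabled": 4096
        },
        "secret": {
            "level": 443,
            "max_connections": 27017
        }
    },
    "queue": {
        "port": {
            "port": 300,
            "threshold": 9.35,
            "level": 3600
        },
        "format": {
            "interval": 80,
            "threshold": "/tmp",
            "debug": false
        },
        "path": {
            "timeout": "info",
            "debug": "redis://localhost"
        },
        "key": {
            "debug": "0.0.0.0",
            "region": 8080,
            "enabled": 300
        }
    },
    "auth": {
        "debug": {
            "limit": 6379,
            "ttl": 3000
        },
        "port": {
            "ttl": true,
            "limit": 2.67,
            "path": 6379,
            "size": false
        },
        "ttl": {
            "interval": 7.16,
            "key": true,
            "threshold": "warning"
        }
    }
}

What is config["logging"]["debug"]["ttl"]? True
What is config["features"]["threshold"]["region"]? "development"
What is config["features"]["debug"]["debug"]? True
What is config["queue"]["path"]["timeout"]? "info"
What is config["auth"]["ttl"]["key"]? True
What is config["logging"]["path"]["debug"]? 3.23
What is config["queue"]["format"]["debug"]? False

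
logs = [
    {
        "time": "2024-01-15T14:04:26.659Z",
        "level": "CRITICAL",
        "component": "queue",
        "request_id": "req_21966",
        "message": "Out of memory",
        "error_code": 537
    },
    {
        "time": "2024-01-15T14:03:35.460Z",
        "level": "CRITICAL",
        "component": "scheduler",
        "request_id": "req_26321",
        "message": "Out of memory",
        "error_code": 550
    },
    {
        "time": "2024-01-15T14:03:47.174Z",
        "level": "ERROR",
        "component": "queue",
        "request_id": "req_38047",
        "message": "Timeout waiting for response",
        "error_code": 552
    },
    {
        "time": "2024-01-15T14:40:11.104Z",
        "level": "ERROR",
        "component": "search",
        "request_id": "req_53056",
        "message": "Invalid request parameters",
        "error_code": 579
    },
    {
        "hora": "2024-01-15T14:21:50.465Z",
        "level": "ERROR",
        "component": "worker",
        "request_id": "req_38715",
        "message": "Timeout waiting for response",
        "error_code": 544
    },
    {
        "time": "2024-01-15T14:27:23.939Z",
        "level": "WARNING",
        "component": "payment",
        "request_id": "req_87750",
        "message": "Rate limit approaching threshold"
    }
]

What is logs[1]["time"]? "2024-01-15T14:03:35.460Z"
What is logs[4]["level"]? "ERROR"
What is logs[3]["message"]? "Invalid request parameters"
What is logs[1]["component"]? "scheduler"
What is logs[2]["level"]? "ERROR"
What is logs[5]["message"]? "Rate limit approaching threshold"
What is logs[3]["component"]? "search"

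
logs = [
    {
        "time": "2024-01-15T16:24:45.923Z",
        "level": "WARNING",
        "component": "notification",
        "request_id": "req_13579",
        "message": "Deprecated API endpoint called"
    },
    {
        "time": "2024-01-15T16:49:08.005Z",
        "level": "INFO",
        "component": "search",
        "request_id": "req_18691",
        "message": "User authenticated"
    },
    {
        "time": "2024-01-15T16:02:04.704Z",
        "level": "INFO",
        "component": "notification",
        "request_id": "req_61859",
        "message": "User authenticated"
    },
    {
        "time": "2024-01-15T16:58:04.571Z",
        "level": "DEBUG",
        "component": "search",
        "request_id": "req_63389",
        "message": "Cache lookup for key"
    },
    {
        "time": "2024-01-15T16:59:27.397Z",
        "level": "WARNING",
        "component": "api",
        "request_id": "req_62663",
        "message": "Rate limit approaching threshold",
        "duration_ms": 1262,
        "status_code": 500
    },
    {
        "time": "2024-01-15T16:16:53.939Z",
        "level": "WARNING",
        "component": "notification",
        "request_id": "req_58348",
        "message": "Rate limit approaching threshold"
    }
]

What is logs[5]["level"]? "WARNING"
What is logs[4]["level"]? "WARNING"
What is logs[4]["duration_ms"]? 1262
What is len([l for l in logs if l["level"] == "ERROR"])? 0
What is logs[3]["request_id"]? "req_63389"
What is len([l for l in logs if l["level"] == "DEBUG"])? 1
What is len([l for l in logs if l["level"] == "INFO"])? 2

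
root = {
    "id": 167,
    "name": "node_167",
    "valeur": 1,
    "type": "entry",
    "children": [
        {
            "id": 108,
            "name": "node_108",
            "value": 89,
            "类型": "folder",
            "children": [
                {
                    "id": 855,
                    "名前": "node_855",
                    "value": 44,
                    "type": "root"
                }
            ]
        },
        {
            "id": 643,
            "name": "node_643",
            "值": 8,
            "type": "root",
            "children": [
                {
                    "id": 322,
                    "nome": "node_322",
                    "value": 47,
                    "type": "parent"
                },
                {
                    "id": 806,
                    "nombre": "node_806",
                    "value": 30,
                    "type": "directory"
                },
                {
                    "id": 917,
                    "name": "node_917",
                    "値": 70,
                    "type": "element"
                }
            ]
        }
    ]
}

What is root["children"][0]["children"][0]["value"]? 44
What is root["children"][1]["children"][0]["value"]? 47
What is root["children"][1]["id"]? 643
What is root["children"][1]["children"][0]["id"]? 322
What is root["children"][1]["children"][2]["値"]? 70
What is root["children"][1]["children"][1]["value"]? 30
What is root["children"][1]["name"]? "node_643"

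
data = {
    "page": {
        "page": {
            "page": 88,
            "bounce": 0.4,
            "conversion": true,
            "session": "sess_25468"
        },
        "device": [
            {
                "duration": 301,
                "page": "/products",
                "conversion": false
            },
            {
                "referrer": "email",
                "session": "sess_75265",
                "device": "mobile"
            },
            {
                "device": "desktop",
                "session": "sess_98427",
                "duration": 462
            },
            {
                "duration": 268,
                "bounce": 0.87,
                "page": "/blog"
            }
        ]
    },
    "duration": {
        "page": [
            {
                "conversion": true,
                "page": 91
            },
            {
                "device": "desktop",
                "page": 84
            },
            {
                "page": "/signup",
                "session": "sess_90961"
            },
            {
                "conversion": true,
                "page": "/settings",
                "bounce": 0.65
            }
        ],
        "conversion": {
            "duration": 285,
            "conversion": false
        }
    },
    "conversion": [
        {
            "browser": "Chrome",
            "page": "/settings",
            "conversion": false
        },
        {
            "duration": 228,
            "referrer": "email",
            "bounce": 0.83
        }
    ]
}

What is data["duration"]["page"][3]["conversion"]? True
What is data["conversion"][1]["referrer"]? "email"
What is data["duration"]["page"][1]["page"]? 84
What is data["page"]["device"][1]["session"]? "sess_75265"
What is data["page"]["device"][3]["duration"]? 268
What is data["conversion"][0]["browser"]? "Chrome"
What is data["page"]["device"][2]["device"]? "desktop"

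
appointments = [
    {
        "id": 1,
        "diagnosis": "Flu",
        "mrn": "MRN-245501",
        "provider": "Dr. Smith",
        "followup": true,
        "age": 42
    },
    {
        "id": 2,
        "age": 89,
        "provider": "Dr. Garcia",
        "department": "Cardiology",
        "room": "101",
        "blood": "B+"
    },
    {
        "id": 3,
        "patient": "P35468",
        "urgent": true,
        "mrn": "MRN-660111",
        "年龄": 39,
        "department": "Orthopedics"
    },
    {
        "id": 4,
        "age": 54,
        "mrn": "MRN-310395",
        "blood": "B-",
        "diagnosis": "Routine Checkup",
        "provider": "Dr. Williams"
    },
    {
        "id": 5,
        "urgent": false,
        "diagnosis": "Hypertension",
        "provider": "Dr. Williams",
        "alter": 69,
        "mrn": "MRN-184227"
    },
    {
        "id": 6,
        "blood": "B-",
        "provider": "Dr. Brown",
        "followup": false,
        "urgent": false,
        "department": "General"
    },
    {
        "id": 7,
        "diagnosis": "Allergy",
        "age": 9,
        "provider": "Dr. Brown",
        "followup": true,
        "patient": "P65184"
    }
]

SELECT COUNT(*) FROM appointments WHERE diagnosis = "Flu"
1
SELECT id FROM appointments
[1, 2, 3, 4, 5, 6, 7]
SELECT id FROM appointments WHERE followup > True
[]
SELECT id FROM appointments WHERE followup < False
[]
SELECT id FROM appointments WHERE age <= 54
[1, 4, 7]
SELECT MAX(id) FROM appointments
7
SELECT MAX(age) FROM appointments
89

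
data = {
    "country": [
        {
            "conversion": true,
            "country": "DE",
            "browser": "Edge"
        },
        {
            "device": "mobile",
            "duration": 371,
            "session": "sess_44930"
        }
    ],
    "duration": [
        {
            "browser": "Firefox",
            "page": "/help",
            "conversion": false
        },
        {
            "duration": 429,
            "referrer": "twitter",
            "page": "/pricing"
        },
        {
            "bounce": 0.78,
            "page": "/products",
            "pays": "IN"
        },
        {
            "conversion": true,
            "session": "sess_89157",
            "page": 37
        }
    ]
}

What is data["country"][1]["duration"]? 371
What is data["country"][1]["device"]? "mobile"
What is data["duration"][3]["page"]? 37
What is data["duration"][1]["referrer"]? "twitter"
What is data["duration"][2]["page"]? "/products"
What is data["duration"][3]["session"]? "sess_89157"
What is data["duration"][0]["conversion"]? False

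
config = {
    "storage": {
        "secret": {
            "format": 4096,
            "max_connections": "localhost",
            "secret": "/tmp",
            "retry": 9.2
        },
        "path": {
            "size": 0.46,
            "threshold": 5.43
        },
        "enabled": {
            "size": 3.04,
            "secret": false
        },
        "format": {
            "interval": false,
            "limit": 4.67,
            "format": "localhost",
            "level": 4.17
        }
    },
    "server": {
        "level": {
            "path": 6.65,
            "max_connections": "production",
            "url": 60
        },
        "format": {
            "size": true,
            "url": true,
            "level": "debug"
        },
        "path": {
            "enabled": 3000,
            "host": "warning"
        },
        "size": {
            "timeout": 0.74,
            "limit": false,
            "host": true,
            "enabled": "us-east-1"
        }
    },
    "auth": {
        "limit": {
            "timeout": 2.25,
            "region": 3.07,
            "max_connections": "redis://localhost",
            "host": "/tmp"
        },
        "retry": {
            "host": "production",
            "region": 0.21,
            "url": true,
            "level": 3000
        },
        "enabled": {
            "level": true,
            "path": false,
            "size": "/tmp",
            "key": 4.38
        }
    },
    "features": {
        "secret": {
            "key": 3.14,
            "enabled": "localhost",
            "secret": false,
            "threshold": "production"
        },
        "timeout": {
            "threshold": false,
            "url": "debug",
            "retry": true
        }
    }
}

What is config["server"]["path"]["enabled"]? 3000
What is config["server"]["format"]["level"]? "debug"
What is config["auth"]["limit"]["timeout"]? 2.25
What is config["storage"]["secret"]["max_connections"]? "localhost"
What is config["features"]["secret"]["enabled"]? "localhost"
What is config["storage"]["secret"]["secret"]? "/tmp"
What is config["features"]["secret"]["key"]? 3.14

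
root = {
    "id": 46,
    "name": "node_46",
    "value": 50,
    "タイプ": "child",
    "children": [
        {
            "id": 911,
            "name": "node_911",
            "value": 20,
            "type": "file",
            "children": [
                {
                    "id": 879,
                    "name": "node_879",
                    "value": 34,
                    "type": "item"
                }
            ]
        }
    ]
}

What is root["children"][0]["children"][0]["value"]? 34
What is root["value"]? 50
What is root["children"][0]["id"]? 911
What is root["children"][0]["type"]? "file"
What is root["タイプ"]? "child"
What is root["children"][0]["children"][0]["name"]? "node_879"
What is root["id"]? 46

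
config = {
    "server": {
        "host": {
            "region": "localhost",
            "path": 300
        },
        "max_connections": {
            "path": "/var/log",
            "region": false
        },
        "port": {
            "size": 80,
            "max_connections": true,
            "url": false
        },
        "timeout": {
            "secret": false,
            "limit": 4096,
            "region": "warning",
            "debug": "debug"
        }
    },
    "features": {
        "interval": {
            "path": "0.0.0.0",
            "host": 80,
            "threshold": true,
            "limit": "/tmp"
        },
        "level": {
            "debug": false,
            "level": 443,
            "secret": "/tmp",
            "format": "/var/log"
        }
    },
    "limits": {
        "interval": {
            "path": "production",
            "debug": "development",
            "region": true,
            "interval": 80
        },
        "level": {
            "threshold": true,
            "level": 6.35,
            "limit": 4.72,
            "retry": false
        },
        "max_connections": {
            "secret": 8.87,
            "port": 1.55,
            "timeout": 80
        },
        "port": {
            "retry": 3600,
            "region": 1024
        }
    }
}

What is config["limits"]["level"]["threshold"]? True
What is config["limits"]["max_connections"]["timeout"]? 80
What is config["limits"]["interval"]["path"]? "production"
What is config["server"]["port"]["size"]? 80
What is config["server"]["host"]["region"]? "localhost"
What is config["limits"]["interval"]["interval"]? 80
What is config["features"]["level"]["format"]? "/var/log"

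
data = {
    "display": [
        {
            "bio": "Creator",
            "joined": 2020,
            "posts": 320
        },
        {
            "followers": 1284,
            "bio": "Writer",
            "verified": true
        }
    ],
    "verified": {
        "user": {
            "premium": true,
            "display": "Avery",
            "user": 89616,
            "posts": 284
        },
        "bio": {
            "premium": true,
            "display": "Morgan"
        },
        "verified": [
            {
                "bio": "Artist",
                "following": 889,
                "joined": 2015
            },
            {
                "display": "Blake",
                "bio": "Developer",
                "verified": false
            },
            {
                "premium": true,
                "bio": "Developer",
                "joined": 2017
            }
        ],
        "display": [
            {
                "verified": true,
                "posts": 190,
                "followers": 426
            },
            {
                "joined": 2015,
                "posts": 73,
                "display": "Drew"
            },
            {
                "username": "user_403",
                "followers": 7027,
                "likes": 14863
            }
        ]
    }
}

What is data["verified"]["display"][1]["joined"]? 2015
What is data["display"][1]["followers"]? 1284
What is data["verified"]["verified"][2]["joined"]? 2017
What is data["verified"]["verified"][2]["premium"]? True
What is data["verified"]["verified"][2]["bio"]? "Developer"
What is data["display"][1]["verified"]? True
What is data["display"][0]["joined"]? 2020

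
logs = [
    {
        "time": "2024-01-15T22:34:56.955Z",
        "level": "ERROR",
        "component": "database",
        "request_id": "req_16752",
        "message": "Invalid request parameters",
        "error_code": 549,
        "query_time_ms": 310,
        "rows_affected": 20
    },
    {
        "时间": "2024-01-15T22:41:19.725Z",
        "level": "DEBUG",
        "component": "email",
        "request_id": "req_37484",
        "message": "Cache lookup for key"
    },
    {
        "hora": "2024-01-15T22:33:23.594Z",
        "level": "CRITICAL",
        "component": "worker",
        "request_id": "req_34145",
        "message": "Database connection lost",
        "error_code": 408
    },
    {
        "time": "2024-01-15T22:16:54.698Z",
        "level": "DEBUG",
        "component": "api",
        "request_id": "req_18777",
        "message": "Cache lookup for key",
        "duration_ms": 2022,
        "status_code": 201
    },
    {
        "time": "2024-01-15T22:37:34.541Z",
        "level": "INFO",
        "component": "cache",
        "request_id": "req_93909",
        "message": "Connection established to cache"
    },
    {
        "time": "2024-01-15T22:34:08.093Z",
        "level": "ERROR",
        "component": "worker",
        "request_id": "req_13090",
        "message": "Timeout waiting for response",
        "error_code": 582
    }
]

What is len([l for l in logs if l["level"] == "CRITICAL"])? 1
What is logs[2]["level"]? "CRITICAL"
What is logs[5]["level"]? "ERROR"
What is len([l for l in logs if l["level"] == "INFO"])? 1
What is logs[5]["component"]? "worker"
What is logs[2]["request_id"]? "req_34145"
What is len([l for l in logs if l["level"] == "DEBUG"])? 2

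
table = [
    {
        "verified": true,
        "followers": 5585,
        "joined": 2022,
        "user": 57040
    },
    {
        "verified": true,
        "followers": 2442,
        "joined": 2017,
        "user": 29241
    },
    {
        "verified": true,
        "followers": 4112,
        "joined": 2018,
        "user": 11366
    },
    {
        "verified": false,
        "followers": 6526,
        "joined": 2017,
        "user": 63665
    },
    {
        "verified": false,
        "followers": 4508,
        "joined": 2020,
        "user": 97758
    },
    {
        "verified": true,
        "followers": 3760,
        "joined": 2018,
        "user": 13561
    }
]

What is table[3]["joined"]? 2017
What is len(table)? 6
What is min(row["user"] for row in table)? 11366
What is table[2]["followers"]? 4112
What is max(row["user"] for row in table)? 97758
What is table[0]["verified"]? True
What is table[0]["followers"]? 5585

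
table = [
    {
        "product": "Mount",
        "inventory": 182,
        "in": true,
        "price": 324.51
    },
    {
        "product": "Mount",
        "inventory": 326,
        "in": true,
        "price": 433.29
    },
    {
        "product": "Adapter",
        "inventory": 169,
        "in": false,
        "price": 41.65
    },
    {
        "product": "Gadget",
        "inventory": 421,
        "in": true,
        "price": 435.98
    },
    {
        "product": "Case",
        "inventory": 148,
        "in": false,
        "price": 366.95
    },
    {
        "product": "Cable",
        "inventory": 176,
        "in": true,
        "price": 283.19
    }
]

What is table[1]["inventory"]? 326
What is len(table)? 6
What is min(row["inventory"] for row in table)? 148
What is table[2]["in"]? False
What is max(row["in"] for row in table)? True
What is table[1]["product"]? "Mount"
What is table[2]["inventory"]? 169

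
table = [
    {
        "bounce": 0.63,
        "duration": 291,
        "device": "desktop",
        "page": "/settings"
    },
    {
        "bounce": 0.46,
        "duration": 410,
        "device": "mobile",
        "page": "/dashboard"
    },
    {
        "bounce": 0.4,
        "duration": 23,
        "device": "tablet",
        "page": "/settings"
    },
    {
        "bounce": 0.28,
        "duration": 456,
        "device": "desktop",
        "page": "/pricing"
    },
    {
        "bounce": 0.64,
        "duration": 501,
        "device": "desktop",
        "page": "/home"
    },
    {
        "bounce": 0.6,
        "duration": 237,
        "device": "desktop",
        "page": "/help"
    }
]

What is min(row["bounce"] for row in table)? 0.28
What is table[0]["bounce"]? 0.63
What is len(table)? 6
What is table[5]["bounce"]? 0.6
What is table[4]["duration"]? 501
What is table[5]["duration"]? 237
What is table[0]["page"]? "/settings"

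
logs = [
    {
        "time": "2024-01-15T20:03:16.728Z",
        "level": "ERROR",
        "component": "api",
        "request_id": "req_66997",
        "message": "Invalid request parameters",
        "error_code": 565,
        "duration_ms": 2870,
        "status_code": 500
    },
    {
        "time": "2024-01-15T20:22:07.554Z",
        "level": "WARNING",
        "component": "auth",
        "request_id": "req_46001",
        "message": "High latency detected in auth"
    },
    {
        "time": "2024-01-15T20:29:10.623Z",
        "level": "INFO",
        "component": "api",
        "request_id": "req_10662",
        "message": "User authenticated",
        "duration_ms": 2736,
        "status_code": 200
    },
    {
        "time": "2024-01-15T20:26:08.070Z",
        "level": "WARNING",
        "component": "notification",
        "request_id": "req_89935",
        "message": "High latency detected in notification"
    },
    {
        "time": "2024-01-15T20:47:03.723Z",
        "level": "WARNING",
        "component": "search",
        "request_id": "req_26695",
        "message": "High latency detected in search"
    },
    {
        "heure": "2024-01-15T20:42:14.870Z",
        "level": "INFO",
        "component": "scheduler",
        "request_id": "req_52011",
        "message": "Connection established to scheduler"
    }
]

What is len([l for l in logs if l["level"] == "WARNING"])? 3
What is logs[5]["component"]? "scheduler"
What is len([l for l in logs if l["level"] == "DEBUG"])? 0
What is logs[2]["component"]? "api"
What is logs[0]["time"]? "2024-01-15T20:03:16.728Z"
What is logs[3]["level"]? "WARNING"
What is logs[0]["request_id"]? "req_66997"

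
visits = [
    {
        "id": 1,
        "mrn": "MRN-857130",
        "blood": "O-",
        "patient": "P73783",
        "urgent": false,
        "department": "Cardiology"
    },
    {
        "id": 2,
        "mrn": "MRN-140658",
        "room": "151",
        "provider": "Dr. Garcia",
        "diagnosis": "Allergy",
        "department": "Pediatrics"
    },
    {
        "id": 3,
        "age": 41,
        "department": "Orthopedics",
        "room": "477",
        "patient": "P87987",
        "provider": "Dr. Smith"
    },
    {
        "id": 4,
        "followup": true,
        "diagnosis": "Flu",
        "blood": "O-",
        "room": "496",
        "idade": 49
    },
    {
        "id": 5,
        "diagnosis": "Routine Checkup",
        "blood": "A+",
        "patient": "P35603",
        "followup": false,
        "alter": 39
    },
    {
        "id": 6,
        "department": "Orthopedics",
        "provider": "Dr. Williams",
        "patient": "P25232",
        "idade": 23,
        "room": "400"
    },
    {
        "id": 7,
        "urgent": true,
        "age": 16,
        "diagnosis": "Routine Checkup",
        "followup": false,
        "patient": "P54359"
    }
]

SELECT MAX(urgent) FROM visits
True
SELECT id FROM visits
[1, 2, 3, 4, 5, 6, 7]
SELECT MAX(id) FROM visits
7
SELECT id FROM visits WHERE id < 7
[1, 2, 3, 4, 5, 6]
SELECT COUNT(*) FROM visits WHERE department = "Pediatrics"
1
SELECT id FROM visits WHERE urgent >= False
[1, 7]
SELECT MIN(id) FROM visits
1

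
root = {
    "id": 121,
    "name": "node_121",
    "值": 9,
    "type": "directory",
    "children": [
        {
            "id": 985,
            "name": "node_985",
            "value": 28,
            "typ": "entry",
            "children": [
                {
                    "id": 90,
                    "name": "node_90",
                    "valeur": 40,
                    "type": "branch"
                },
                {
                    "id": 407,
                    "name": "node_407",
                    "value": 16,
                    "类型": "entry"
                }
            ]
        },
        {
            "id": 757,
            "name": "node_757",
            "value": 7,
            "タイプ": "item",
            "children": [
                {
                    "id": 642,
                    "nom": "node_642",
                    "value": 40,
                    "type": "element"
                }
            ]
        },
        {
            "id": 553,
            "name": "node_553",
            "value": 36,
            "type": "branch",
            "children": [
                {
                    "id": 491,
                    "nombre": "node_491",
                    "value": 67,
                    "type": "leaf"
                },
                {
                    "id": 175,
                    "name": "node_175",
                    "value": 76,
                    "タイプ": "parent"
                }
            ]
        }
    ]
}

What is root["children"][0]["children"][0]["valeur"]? 40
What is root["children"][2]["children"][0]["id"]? 491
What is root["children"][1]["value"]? 7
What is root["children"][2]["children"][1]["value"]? 76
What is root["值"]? 9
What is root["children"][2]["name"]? "node_553"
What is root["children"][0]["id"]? 985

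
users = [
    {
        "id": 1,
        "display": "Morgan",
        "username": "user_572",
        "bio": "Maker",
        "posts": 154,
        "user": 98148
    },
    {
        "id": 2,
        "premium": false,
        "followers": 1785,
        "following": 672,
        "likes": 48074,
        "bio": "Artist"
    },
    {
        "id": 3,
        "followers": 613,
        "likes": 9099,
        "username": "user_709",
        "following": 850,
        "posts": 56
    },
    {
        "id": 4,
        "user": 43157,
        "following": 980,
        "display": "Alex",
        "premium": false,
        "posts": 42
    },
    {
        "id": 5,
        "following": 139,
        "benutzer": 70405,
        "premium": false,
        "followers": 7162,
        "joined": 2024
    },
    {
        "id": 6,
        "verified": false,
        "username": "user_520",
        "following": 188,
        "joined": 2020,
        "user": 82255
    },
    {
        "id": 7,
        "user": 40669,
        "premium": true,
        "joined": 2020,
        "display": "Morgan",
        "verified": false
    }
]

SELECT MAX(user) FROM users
98148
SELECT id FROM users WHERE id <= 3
[1, 2, 3]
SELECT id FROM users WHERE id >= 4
[4, 5, 6, 7]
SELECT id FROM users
[1, 2, 3, 4, 5, 6, 7]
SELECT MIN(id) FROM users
1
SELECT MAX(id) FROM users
7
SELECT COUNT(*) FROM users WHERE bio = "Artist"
1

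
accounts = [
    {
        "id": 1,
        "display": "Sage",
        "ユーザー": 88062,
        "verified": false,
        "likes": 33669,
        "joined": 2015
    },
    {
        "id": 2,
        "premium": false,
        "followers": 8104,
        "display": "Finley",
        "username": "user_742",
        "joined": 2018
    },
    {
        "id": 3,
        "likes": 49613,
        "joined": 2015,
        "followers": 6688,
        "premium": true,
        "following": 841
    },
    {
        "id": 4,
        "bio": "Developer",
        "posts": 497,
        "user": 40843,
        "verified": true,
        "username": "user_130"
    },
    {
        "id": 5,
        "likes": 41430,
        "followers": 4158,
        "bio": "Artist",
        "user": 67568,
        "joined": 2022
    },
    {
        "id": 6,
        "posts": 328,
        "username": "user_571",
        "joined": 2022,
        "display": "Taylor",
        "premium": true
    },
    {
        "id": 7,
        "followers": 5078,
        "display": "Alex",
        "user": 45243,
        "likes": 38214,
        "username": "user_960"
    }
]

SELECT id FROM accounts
[1, 2, 3, 4, 5, 6, 7]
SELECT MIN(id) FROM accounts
1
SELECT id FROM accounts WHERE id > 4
[5, 6, 7]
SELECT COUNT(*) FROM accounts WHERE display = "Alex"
1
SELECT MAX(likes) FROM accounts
49613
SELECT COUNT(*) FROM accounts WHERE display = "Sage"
1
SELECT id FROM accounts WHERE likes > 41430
[3]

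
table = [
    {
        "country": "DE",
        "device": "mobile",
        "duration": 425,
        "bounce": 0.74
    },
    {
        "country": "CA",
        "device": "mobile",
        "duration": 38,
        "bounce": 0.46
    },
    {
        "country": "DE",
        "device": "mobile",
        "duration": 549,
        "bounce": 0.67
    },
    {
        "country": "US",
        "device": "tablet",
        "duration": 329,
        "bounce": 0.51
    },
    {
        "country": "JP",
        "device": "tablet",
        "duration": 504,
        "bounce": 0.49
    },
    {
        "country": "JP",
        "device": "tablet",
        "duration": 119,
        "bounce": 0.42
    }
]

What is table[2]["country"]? "DE"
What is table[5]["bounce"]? 0.42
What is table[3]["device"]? "tablet"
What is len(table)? 6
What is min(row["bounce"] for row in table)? 0.42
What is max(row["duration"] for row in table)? 549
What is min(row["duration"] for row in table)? 38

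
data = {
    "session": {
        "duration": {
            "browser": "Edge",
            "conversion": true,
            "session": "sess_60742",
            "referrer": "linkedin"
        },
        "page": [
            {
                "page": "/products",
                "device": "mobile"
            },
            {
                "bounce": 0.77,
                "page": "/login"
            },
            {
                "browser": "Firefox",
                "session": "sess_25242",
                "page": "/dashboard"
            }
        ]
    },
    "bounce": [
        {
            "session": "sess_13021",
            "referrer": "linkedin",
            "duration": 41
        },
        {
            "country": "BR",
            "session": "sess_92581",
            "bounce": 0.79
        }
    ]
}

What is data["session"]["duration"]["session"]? "sess_60742"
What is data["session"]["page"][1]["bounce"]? 0.77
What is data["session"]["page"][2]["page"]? "/dashboard"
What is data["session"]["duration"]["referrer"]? "linkedin"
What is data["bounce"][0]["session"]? "sess_13021"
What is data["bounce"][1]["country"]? "BR"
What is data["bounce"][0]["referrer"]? "linkedin"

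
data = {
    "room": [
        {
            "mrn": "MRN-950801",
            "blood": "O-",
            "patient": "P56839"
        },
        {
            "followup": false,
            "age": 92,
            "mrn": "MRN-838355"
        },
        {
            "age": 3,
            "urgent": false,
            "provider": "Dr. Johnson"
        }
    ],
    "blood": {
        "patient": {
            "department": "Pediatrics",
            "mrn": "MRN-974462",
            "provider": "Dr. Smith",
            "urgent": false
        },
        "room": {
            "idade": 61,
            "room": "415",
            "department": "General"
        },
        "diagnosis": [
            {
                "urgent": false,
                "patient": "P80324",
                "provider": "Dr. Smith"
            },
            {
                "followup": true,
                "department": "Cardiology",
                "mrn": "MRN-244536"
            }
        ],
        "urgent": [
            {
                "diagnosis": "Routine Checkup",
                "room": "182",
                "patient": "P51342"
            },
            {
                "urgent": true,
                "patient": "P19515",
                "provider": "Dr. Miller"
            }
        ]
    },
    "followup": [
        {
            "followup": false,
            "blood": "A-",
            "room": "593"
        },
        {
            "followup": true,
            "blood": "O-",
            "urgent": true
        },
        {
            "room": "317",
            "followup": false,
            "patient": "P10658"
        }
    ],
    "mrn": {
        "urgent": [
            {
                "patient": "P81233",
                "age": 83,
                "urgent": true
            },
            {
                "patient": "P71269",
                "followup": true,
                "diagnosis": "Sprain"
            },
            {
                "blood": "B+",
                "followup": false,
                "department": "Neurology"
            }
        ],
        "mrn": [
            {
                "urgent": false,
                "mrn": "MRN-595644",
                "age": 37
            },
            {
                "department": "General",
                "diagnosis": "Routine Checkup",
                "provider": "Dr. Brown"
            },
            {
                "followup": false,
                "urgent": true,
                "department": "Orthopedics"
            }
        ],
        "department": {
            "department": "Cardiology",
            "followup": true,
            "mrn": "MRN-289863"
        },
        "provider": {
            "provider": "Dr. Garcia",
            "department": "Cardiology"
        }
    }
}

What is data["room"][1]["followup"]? False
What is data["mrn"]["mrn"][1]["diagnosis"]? "Routine Checkup"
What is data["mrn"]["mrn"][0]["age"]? 37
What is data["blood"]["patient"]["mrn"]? "MRN-974462"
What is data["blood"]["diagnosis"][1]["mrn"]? "MRN-244536"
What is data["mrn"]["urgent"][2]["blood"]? "B+"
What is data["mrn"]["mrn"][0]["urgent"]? False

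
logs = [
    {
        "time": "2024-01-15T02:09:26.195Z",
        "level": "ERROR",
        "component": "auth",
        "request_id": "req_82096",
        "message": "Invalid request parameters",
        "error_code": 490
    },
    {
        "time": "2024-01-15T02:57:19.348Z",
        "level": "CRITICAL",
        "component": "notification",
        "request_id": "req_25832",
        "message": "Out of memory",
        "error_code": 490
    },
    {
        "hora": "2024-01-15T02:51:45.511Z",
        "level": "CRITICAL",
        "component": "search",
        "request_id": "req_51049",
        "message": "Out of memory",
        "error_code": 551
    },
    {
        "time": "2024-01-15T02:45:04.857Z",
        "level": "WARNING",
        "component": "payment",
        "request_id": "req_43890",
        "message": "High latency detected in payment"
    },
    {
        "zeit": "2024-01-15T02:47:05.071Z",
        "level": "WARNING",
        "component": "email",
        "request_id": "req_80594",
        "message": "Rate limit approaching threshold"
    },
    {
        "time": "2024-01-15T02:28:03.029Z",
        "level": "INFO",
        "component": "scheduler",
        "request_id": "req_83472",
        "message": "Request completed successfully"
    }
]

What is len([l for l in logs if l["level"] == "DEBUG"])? 0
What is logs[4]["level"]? "WARNING"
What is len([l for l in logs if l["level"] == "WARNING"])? 2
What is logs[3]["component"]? "payment"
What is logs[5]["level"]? "INFO"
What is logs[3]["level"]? "WARNING"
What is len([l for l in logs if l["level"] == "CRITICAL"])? 2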